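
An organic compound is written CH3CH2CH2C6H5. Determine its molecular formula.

Atom tally by fragment:
  CH3 → C:1 H:3
  CH2 → C:1 H:2
  CH2C6H5 → C:7 H:7
Element totals:
  C: 9
  H: 12

C9H12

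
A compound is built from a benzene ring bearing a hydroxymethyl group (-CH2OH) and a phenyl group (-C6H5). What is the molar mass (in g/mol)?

Atom tally by fragment:
  benzene ring core → C:6 H:6
  (− 2 ring H displaced by substituents)
  + CH2OH → C:1 H:3 O:1
  + C6H5 → C:6 H:5
Element totals:
  C: 13
  H: 12
  O: 1
Molecular formula: C13H12O.
  M = 13(12.011) + 12(1.008) + 15.999
    = 156.143 + 12.096 + 15.999 = 184.238

184.24 g/mol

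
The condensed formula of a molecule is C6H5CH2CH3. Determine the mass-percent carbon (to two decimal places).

90.51%

Atom tally by fragment:
  C6H5CH2 → C:7 H:7
  CH3 → C:1 H:3
Element totals:
  C: 8
  H: 10
Molecular formula: C8H10.
Molar mass = 106.168 g/mol.
Mass from C: 8 × 12.011 = 96.088 g/mol.
%C = 96.088 / 106.168 × 100 = 90.51%.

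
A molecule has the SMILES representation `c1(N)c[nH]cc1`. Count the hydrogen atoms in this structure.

6

Atom tally by fragment:
  pyrrole ring core → C:4 H:5 N:1
  (− 1 ring H displaced by substituents)
  + NH2 → N:1 H:2
Element totals:
  C: 4
  H: 6
  N: 2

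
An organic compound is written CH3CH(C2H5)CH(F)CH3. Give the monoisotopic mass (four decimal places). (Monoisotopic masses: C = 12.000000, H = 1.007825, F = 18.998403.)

Element totals:
  C: 6
  H: 13
  F: 1
Molecular formula: C6H13F.
  M = 6(12.0) + 13(1.007825) + 18.998403
    = 72.000000 + 13.101725 + 18.998403 = 104.100128

104.1001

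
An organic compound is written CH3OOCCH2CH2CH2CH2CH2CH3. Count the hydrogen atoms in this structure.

Atom tally by fragment:
  CH3OOCCH2 → C:3 H:5 O:2
  CH2 → C:1 H:2
  CH2 → C:1 H:2
  CH2 → C:1 H:2
  CH2 → C:1 H:2
  CH3 → C:1 H:3
Element totals:
  C: 8
  H: 16
  O: 2

16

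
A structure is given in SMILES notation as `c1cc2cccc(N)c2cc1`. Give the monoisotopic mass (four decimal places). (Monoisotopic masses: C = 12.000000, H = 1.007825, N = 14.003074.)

143.0735

Atom tally by fragment:
  naphthalene ring system core → C:10 H:8
  (− 1 ring H displaced by substituents)
  + NH2 → N:1 H:2
Element totals:
  C: 10
  H: 9
  N: 1
Molecular formula: C10H9N.
  M = 10(12.0) + 9(1.007825) + 14.003074
    = 120.000000 + 9.070425 + 14.003074 = 143.073499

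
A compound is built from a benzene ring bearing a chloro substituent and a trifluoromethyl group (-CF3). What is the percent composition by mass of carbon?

46.57%

Atom tally by fragment:
  benzene ring core → C:6 H:6
  (− 2 ring H displaced by substituents)
  + Cl → Cl:1
  + CF3 → C:1 F:3
Element totals:
  C: 7
  H: 4
  Cl: 1
  F: 3
Molecular formula: C7H4ClF3.
Molar mass = 180.553 g/mol.
Mass from C: 7 × 12.011 = 84.077 g/mol.
%C = 84.077 / 180.553 × 100 = 46.57%.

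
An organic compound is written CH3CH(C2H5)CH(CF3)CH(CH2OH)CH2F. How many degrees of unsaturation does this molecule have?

Element totals:
  C: 9
  H: 16
  F: 4
  O: 1
Molecular formula: C9H16F4O.
DoU = (2C + 2 + N − H − X) / 2 = (2·9 + 2 + 0 − 16 − 4) / 2 = 0.

0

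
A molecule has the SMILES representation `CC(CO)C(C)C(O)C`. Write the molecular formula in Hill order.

C7H16O2

Atom tally by fragment:
  CH3 → C:1 H:3
  CH(CH2OH) → C:2 H:4 O:1
  CH(CH3) → C:2 H:4
  CH(OH) → C:1 H:2 O:1
  CH3 → C:1 H:3
Element totals:
  C: 7
  H: 16
  O: 2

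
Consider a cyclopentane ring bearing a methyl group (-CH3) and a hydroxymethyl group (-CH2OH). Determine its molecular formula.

Atom tally by fragment:
  cyclopentane ring core → C:5 H:10
  (− 2 ring H displaced by substituents)
  + CH3 → C:1 H:3
  + CH2OH → C:1 H:3 O:1
Element totals:
  C: 7
  H: 14
  O: 1

C7H14O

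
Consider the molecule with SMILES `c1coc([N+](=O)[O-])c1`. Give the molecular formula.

Atom tally by fragment:
  furan ring core → C:4 H:4 O:1
  (− 1 ring H displaced by substituents)
  + NO2 → N:1 O:2
Element totals:
  C: 4
  H: 3
  N: 1
  O: 3

C4H3NO3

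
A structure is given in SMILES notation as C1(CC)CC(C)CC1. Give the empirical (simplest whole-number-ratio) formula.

Atom tally by fragment:
  cyclopentane ring core → C:5 H:10
  (− 2 ring H displaced by substituents)
  + C2H5 → C:2 H:5
  + CH3 → C:1 H:3
Element totals:
  C: 8
  H: 16
Molecular formula: C8H16.
gcd of subscripts = 8; dividing each by 8:
  C: 8/8 = 1
  H: 16/8 = 2

CH2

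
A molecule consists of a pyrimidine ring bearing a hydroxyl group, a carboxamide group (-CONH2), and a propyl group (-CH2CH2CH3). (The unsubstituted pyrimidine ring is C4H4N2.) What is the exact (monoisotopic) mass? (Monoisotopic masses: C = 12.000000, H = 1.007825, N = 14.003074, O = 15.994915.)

181.0851

Atom tally by fragment:
  pyrimidine ring core → C:4 H:4 N:2
  (− 3 ring H displaced by substituents)
  + OH → O:1 H:1
  + CONH2 → C:1 H:2 O:1 N:1
  + CH2CH2CH3 → C:3 H:7
Element totals:
  C: 8
  H: 11
  N: 3
  O: 2
Molecular formula: C8H11N3O2.
  M = 8(12.0) + 11(1.007825) + 3(14.003074) + 2(15.994915)
    = 96.000000 + 11.086075 + 42.009222 + 31.989830 = 181.085127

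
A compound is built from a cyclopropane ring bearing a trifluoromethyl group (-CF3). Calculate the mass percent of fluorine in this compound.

51.78%

Atom tally by fragment:
  cyclopropane ring core → C:3 H:6
  (− 1 ring H displaced by substituents)
  + CF3 → C:1 F:3
Element totals:
  C: 4
  H: 5
  F: 3
Molecular formula: C4H5F3.
Molar mass = 110.078 g/mol.
Mass from F: 3 × 18.998 = 56.994 g/mol.
%F = 56.994 / 110.078 × 100 = 51.78%.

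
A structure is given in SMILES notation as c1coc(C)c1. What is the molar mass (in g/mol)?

82.10 g/mol

Atom tally by fragment:
  furan ring core → C:4 H:4 O:1
  (− 1 ring H displaced by substituents)
  + CH3 → C:1 H:3
Element totals:
  C: 5
  H: 6
  O: 1
Molecular formula: C5H6O.
  M = 5(12.011) + 6(1.008) + 15.999
    = 60.055 + 6.048 + 15.999 = 82.102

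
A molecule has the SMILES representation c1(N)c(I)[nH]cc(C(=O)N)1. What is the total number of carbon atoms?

5

Atom tally by fragment:
  pyrrole ring core → C:4 H:5 N:1
  (− 3 ring H displaced by substituents)
  + NH2 → N:1 H:2
  + I → I:1
  + CONH2 → C:1 H:2 O:1 N:1
Element totals:
  C: 5
  H: 6
  I: 1
  N: 3
  O: 1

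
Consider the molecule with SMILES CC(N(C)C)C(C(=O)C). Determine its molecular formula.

C7H15NO

Atom tally by fragment:
  CH3 → C:1 H:3
  CH(N(CH3)2) → C:3 H:7 N:1
  CH2COCH3 → C:3 H:5 O:1
Element totals:
  C: 7
  H: 15
  N: 1
  O: 1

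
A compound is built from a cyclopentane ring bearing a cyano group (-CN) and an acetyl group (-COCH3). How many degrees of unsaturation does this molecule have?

4

Atom tally by fragment:
  cyclopentane ring core → C:5 H:10
  (− 2 ring H displaced by substituents)
  + CN → C:1 N:1
  + COCH3 → C:2 H:3 O:1
Element totals:
  C: 8
  H: 11
  N: 1
  O: 1
Molecular formula: C8H11NO.
DoU = (2C + 2 + N − H − X) / 2 = (2·8 + 2 + 1 − 11 − 0) / 2 = 4.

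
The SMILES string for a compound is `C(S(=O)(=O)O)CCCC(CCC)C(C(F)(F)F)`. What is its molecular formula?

Atom tally by fragment:
  HO3SCH2 → C:1 H:3 S:1 O:3
  CH2 → C:1 H:2
  CH2 → C:1 H:2
  CH2 → C:1 H:2
  CH(CH2CH2CH3) → C:4 H:8
  CH2CF3 → C:2 H:2 F:3
Element totals:
  C: 10
  H: 19
  F: 3
  O: 3
  S: 1

C10H19F3O3S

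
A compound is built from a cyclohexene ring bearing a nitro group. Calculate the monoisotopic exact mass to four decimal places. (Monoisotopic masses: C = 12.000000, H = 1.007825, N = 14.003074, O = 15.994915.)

Atom tally by fragment:
  cyclohexene ring core → C:6 H:10
  (− 1 ring H displaced by substituents)
  + NO2 → N:1 O:2
Element totals:
  C: 6
  H: 9
  N: 1
  O: 2
Molecular formula: C6H9NO2.
  M = 6(12.0) + 9(1.007825) + 14.003074 + 2(15.994915)
    = 72.000000 + 9.070425 + 14.003074 + 31.989830 = 127.063329

127.0633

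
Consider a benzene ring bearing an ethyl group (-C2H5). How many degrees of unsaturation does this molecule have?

Atom tally by fragment:
  benzene ring core → C:6 H:6
  (− 1 ring H displaced by substituents)
  + C2H5 → C:2 H:5
Element totals:
  C: 8
  H: 10
Molecular formula: C8H10.
DoU = (2C + 2 + N − H − X) / 2 = (2·8 + 2 + 0 − 10 − 0) / 2 = 4.

4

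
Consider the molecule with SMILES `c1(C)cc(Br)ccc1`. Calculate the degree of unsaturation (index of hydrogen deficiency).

Atom tally by fragment:
  benzene ring core → C:6 H:6
  (− 2 ring H displaced by substituents)
  + CH3 → C:1 H:3
  + Br → Br:1
Element totals:
  C: 7
  H: 7
  Br: 1
Molecular formula: C7H7Br.
DoU = (2C + 2 + N − H − X) / 2 = (2·7 + 2 + 0 − 7 − 1) / 2 = 4.

4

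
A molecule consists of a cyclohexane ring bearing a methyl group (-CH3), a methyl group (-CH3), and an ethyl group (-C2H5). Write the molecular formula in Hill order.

Atom tally by fragment:
  cyclohexane ring core → C:6 H:12
  (− 3 ring H displaced by substituents)
  + CH3 → C:1 H:3
  + CH3 → C:1 H:3
  + C2H5 → C:2 H:5
Element totals:
  C: 10
  H: 20

C10H20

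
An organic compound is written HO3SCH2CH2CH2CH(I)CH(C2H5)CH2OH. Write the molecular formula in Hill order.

Atom tally by fragment:
  HO3SCH2 → C:1 H:3 S:1 O:3
  CH2 → C:1 H:2
  CH2 → C:1 H:2
  CH(I) → C:1 H:1 I:1
  CH(C2H5) → C:3 H:6
  CH2OH → C:1 H:3 O:1
Element totals:
  C: 8
  H: 17
  I: 1
  O: 4
  S: 1

C8H17IO4S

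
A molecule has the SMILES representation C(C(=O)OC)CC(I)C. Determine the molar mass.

Atom tally by fragment:
  CH3OOCCH2 → C:3 H:5 O:2
  CH2 → C:1 H:2
  CH(I) → C:1 H:1 I:1
  CH3 → C:1 H:3
Element totals:
  C: 6
  H: 11
  I: 1
  O: 2
Molecular formula: C6H11IO2.
  M = 6(12.011) + 11(1.008) + 126.904 + 2(15.999)
    = 72.066 + 11.088 + 126.904 + 31.998 = 242.056

242.06 g/mol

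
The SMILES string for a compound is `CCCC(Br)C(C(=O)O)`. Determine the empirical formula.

Atom tally by fragment:
  CH3 → C:1 H:3
  CH2 → C:1 H:2
  CH2 → C:1 H:2
  CH(Br) → C:1 H:1 Br:1
  CH2COOH → C:2 H:3 O:2
Element totals:
  C: 6
  H: 11
  Br: 1
  O: 2
Molecular formula: C6H11BrO2.
gcd of subscripts (1, 6, 11, 2) = 1, so the empirical formula equals the molecular formula.

C6H11BrO2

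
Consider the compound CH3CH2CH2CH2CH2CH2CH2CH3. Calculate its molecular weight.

114.23 g/mol

Element totals:
  C: 8
  H: 18
Molecular formula: C8H18.
  M = 8(12.011) + 18(1.008)
    = 96.088 + 18.144 = 114.232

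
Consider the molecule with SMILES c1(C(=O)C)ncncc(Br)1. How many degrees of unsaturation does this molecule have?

5

Atom tally by fragment:
  pyrimidine ring core → C:4 H:4 N:2
  (− 2 ring H displaced by substituents)
  + COCH3 → C:2 H:3 O:1
  + Br → Br:1
Element totals:
  C: 6
  H: 5
  Br: 1
  N: 2
  O: 1
Molecular formula: C6H5BrN2O.
DoU = (2C + 2 + N − H − X) / 2 = (2·6 + 2 + 2 − 5 − 1) / 2 = 5.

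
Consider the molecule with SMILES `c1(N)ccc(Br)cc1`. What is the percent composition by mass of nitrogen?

Atom tally by fragment:
  benzene ring core → C:6 H:6
  (− 2 ring H displaced by substituents)
  + NH2 → N:1 H:2
  + Br → Br:1
Element totals:
  C: 6
  H: 6
  Br: 1
  N: 1
Molecular formula: C6H6BrN.
Molar mass = 172.025 g/mol.
Mass from N: 1 × 14.007 = 14.007 g/mol.
%N = 14.007 / 172.025 × 100 = 8.14%.

8.14%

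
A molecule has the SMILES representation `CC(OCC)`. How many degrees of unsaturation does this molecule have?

Atom tally by fragment:
  CH3 → C:1 H:3
  CH2OC2H5 → C:3 H:7 O:1
Element totals:
  C: 4
  H: 10
  O: 1
Molecular formula: C4H10O.
DoU = (2C + 2 + N − H − X) / 2 = (2·4 + 2 + 0 − 10 − 0) / 2 = 0.

0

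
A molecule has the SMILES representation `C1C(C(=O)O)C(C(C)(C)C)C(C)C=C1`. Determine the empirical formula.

Atom tally by fragment:
  cyclohexene ring core → C:6 H:10
  (− 3 ring H displaced by substituents)
  + COOH → C:1 H:1 O:2
  + C(CH3)3 → C:4 H:9
  + CH3 → C:1 H:3
Element totals:
  C: 12
  H: 20
  O: 2
Molecular formula: C12H20O2.
gcd of subscripts = 2; dividing each by 2:
  C: 12/2 = 6
  H: 20/2 = 10
  O: 2/2 = 1

C6H10O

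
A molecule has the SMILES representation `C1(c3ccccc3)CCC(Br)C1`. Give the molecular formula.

C11H13Br

Atom tally by fragment:
  cyclopentane ring core → C:5 H:10
  (− 2 ring H displaced by substituents)
  + C6H5 → C:6 H:5
  + Br → Br:1
Element totals:
  C: 11
  H: 13
  Br: 1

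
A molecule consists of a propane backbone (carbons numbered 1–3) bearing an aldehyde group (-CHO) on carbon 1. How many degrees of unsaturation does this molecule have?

Atom tally by fragment:
  OHCCH2 → C:2 H:3 O:1
  CH2 → C:1 H:2
  CH3 → C:1 H:3
Element totals:
  C: 4
  H: 8
  O: 1
Molecular formula: C4H8O.
DoU = (2C + 2 + N − H − X) / 2 = (2·4 + 2 + 0 − 8 − 0) / 2 = 1.

1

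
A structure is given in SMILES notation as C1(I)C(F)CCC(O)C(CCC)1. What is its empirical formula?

C9H16FIO

Atom tally by fragment:
  cyclohexane ring core → C:6 H:12
  (− 4 ring H displaced by substituents)
  + I → I:1
  + F → F:1
  + OH → O:1 H:1
  + CH2CH2CH3 → C:3 H:7
Element totals:
  C: 9
  H: 16
  F: 1
  I: 1
  O: 1
Molecular formula: C9H16FIO.
gcd of subscripts (9, 1, 16, 1, 1) = 1, so the empirical formula equals the molecular formula.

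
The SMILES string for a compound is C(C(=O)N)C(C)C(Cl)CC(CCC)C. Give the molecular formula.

C11H22ClNO

Atom tally by fragment:
  H2NOCCH2 → C:2 H:4 O:1 N:1
  CH(CH3) → C:2 H:4
  CH(Cl) → C:1 H:1 Cl:1
  CH2 → C:1 H:2
  CH(CH2CH2CH3) → C:4 H:8
  CH3 → C:1 H:3
Element totals:
  C: 11
  H: 22
  Cl: 1
  N: 1
  O: 1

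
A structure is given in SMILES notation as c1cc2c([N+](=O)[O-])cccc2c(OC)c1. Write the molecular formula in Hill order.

Atom tally by fragment:
  naphthalene ring system core → C:10 H:8
  (− 2 ring H displaced by substituents)
  + NO2 → N:1 O:2
  + OCH3 → C:1 H:3 O:1
Element totals:
  C: 11
  H: 9
  N: 1
  O: 3

C11H9NO3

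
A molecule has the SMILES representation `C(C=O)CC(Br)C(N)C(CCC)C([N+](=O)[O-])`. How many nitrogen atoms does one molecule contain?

Atom tally by fragment:
  OHCCH2 → C:2 H:3 O:1
  CH2 → C:1 H:2
  CH(Br) → C:1 H:1 Br:1
  CH(NH2) → C:1 H:3 N:1
  CH(CH2CH2CH3) → C:4 H:8
  CH2NO2 → C:1 H:2 N:1 O:2
Element totals:
  C: 10
  H: 19
  Br: 1
  N: 2
  O: 3

2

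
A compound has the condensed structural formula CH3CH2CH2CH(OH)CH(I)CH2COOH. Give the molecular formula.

C7H13IO3

Atom tally by fragment:
  CH3 → C:1 H:3
  CH2 → C:1 H:2
  CH2 → C:1 H:2
  CH(OH) → C:1 H:2 O:1
  CH(I) → C:1 H:1 I:1
  CH2COOH → C:2 H:3 O:2
Element totals:
  C: 7
  H: 13
  I: 1
  O: 3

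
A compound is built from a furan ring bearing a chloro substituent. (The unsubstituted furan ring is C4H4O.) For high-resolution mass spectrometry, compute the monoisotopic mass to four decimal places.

101.9872

Atom tally by fragment:
  furan ring core → C:4 H:4 O:1
  (− 1 ring H displaced by substituents)
  + Cl → Cl:1
Element totals:
  C: 4
  H: 3
  Cl: 1
  O: 1
Molecular formula: C4H3ClO.
  M = 4(12.0) + 3(1.007825) + 34.968853 + 15.994915
    = 48.000000 + 3.023475 + 34.968853 + 15.994915 = 101.987243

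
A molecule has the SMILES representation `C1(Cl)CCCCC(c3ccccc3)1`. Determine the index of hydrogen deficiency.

Atom tally by fragment:
  cyclohexane ring core → C:6 H:12
  (− 2 ring H displaced by substituents)
  + Cl → Cl:1
  + C6H5 → C:6 H:5
Element totals:
  C: 12
  H: 15
  Cl: 1
Molecular formula: C12H15Cl.
DoU = (2C + 2 + N − H − X) / 2 = (2·12 + 2 + 0 − 15 − 1) / 2 = 5.

5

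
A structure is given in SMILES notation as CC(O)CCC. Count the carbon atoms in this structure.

Atom tally by fragment:
  CH3 → C:1 H:3
  CH(OH) → C:1 H:2 O:1
  CH2 → C:1 H:2
  CH2 → C:1 H:2
  CH3 → C:1 H:3
Element totals:
  C: 5
  H: 12
  O: 1

5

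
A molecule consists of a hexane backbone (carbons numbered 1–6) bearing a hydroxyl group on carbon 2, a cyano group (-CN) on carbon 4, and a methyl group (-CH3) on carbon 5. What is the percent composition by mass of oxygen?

11.33%

Atom tally by fragment:
  CH3 → C:1 H:3
  CH(OH) → C:1 H:2 O:1
  CH2 → C:1 H:2
  CH(CN) → C:2 H:1 N:1
  CH(CH3) → C:2 H:4
  CH3 → C:1 H:3
Element totals:
  C: 8
  H: 15
  N: 1
  O: 1
Molecular formula: C8H15NO.
Molar mass = 141.214 g/mol.
Mass from O: 1 × 15.999 = 15.999 g/mol.
%O = 15.999 / 141.214 × 100 = 11.33%.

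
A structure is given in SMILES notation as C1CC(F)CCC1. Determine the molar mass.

Atom tally by fragment:
  cyclohexane ring core → C:6 H:12
  (− 1 ring H displaced by substituents)
  + F → F:1
Element totals:
  C: 6
  H: 11
  F: 1
Molecular formula: C6H11F.
  M = 6(12.011) + 11(1.008) + 18.998
    = 72.066 + 11.088 + 18.998 = 102.152

102.15 g/mol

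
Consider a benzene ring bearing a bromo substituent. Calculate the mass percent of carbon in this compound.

45.90%

Atom tally by fragment:
  benzene ring core → C:6 H:6
  (− 1 ring H displaced by substituents)
  + Br → Br:1
Element totals:
  C: 6
  H: 5
  Br: 1
Molecular formula: C6H5Br.
Molar mass = 157.010 g/mol.
Mass from C: 6 × 12.011 = 72.066 g/mol.
%C = 72.066 / 157.010 × 100 = 45.90%.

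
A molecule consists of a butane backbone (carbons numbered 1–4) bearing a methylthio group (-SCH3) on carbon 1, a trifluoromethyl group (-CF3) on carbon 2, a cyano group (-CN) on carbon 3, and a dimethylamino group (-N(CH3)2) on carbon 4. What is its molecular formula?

C9H15F3N2S

Atom tally by fragment:
  CH3SCH2 → C:2 H:5 S:1
  CH(CF3) → C:2 H:1 F:3
  CH(CN) → C:2 H:1 N:1
  CH2N(CH3)2 → C:3 H:8 N:1
Element totals:
  C: 9
  H: 15
  F: 3
  N: 2
  S: 1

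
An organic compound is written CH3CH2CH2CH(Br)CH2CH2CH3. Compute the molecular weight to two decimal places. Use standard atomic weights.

Element totals:
  C: 7
  H: 15
  Br: 1
Molecular formula: C7H15Br.
  M = 7(12.011) + 15(1.008) + 79.904
    = 84.077 + 15.120 + 79.904 = 179.101

179.10 g/mol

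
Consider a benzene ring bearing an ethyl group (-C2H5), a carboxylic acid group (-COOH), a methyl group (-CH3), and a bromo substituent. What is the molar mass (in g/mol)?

Atom tally by fragment:
  benzene ring core → C:6 H:6
  (− 4 ring H displaced by substituents)
  + C2H5 → C:2 H:5
  + COOH → C:1 H:1 O:2
  + CH3 → C:1 H:3
  + Br → Br:1
Element totals:
  C: 10
  H: 11
  Br: 1
  O: 2
Molecular formula: C10H11BrO2.
  M = 10(12.011) + 11(1.008) + 79.904 + 2(15.999)
    = 120.110 + 11.088 + 79.904 + 31.998 = 243.100

243.10 g/mol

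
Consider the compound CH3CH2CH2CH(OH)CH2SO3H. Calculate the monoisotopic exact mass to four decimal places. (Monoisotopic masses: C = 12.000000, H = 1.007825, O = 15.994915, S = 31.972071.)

168.0456

Atom tally by fragment:
  CH3 → C:1 H:3
  CH2 → C:1 H:2
  CH2 → C:1 H:2
  CH(OH) → C:1 H:2 O:1
  CH2SO3H → C:1 H:3 S:1 O:3
Element totals:
  C: 5
  H: 12
  O: 4
  S: 1
Molecular formula: C5H12O4S.
  M = 5(12.0) + 12(1.007825) + 4(15.994915) + 31.972071
    = 60.000000 + 12.093900 + 63.979660 + 31.972071 = 168.045631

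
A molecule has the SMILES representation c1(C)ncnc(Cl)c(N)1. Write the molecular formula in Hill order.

C5H6ClN3

Atom tally by fragment:
  pyrimidine ring core → C:4 H:4 N:2
  (− 3 ring H displaced by substituents)
  + CH3 → C:1 H:3
  + Cl → Cl:1
  + NH2 → N:1 H:2
Element totals:
  C: 5
  H: 6
  Cl: 1
  N: 3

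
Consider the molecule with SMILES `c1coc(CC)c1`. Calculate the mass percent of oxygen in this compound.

Atom tally by fragment:
  furan ring core → C:4 H:4 O:1
  (− 1 ring H displaced by substituents)
  + C2H5 → C:2 H:5
Element totals:
  C: 6
  H: 8
  O: 1
Molecular formula: C6H8O.
Molar mass = 96.129 g/mol.
Mass from O: 1 × 15.999 = 15.999 g/mol.
%O = 15.999 / 96.129 × 100 = 16.64%.

16.64%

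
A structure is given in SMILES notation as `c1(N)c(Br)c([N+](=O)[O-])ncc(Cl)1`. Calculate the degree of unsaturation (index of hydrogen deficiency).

Atom tally by fragment:
  pyridine ring core → C:5 H:5 N:1
  (− 4 ring H displaced by substituents)
  + NH2 → N:1 H:2
  + Br → Br:1
  + NO2 → N:1 O:2
  + Cl → Cl:1
Element totals:
  C: 5
  H: 3
  Br: 1
  Cl: 1
  N: 3
  O: 2
Molecular formula: C5H3BrClN3O2.
DoU = (2C + 2 + N − H − X) / 2 = (2·5 + 2 + 3 − 3 − 2) / 2 = 5.

5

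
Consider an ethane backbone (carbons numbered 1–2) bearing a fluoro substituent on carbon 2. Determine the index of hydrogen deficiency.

Atom tally by fragment:
  CH3 → C:1 H:3
  CH2F → C:1 H:2 F:1
Element totals:
  C: 2
  H: 5
  F: 1
Molecular formula: C2H5F.
DoU = (2C + 2 + N − H − X) / 2 = (2·2 + 2 + 0 − 5 − 1) / 2 = 0.

0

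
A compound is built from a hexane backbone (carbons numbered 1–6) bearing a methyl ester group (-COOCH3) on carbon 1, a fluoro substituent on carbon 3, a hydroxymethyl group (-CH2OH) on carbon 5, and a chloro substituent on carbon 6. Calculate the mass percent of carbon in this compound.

Atom tally by fragment:
  CH3OOCCH2 → C:3 H:5 O:2
  CH2 → C:1 H:2
  CH(F) → C:1 H:1 F:1
  CH2 → C:1 H:2
  CH(CH2OH) → C:2 H:4 O:1
  CH2Cl → C:1 H:2 Cl:1
Element totals:
  C: 9
  H: 16
  Cl: 1
  F: 1
  O: 3
Molecular formula: C9H16ClFO3.
Molar mass = 226.672 g/mol.
Mass from C: 9 × 12.011 = 108.099 g/mol.
%C = 108.099 / 226.672 × 100 = 47.69%.

47.69%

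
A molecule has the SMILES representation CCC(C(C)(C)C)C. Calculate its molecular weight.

Atom tally by fragment:
  CH3 → C:1 H:3
  CH2 → C:1 H:2
  CH(C(CH3)3) → C:5 H:10
  CH3 → C:1 H:3
Element totals:
  C: 8
  H: 18
Molecular formula: C8H18.
  M = 8(12.011) + 18(1.008)
    = 96.088 + 18.144 = 114.232

114.23 g/mol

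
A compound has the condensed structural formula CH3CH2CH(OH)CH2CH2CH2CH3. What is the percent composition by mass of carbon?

Atom tally by fragment:
  CH3 → C:1 H:3
  CH2 → C:1 H:2
  CH(OH) → C:1 H:2 O:1
  CH2 → C:1 H:2
  CH2 → C:1 H:2
  CH2 → C:1 H:2
  CH3 → C:1 H:3
Element totals:
  C: 7
  H: 16
  O: 1
Molecular formula: C7H16O.
Molar mass = 116.204 g/mol.
Mass from C: 7 × 12.011 = 84.077 g/mol.
%C = 84.077 / 116.204 × 100 = 72.35%.

72.35%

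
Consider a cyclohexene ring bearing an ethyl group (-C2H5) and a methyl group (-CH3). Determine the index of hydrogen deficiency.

Atom tally by fragment:
  cyclohexene ring core → C:6 H:10
  (− 2 ring H displaced by substituents)
  + C2H5 → C:2 H:5
  + CH3 → C:1 H:3
Element totals:
  C: 9
  H: 16
Molecular formula: C9H16.
DoU = (2C + 2 + N − H − X) / 2 = (2·9 + 2 + 0 − 16 − 0) / 2 = 2.

2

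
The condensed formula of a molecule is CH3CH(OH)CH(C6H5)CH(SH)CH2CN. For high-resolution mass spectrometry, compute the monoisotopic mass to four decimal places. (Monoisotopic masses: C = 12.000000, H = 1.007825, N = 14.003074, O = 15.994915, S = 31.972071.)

Element totals:
  C: 12
  H: 15
  N: 1
  O: 1
  S: 1
Molecular formula: C12H15NOS.
  M = 12(12.0) + 15(1.007825) + 14.003074 + 15.994915 + 31.972071
    = 144.000000 + 15.117375 + 14.003074 + 15.994915 + 31.972071 = 221.087435

221.0874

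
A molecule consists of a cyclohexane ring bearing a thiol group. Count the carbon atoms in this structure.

6

Atom tally by fragment:
  cyclohexane ring core → C:6 H:12
  (− 1 ring H displaced by substituents)
  + SH → S:1 H:1
Element totals:
  C: 6
  H: 12
  S: 1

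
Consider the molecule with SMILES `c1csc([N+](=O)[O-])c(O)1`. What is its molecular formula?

C4H3NO3S

Atom tally by fragment:
  thiophene ring core → C:4 H:4 S:1
  (− 2 ring H displaced by substituents)
  + NO2 → N:1 O:2
  + OH → O:1 H:1
Element totals:
  C: 4
  H: 3
  N: 1
  O: 3
  S: 1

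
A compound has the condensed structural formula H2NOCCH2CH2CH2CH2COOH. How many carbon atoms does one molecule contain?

6

Element totals:
  C: 6
  H: 11
  N: 1
  O: 3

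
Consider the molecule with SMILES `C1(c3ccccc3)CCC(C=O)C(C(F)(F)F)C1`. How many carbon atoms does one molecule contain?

14

Atom tally by fragment:
  cyclohexane ring core → C:6 H:12
  (− 3 ring H displaced by substituents)
  + C6H5 → C:6 H:5
  + CHO → C:1 H:1 O:1
  + CF3 → C:1 F:3
Element totals:
  C: 14
  H: 15
  F: 3
  O: 1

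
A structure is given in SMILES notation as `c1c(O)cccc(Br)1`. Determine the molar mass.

173.01 g/mol

Atom tally by fragment:
  benzene ring core → C:6 H:6
  (− 2 ring H displaced by substituents)
  + OH → O:1 H:1
  + Br → Br:1
Element totals:
  C: 6
  H: 5
  Br: 1
  O: 1
Molecular formula: C6H5BrO.
  M = 6(12.011) + 5(1.008) + 79.904 + 15.999
    = 72.066 + 5.040 + 79.904 + 15.999 = 173.009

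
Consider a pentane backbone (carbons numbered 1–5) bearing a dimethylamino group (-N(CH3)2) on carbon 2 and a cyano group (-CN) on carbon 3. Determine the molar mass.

140.23 g/mol

Atom tally by fragment:
  CH3 → C:1 H:3
  CH(N(CH3)2) → C:3 H:7 N:1
  CH(CN) → C:2 H:1 N:1
  CH2 → C:1 H:2
  CH3 → C:1 H:3
Element totals:
  C: 8
  H: 16
  N: 2
Molecular formula: C8H16N2.
  M = 8(12.011) + 16(1.008) + 2(14.007)
    = 96.088 + 16.128 + 28.014 = 140.230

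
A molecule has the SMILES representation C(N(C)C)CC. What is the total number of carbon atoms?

5

Atom tally by fragment:
  (CH3)2NCH2 → C:3 H:8 N:1
  CH2 → C:1 H:2
  CH3 → C:1 H:3
Element totals:
  C: 5
  H: 13
  N: 1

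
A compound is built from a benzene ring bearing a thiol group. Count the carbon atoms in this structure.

6

Atom tally by fragment:
  benzene ring core → C:6 H:6
  (− 1 ring H displaced by substituents)
  + SH → S:1 H:1
Element totals:
  C: 6
  H: 6
  S: 1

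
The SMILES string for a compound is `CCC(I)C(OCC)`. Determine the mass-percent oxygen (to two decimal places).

Atom tally by fragment:
  CH3 → C:1 H:3
  CH2 → C:1 H:2
  CH(I) → C:1 H:1 I:1
  CH2OC2H5 → C:3 H:7 O:1
Element totals:
  C: 6
  H: 13
  I: 1
  O: 1
Molecular formula: C6H13IO.
Molar mass = 228.073 g/mol.
Mass from O: 1 × 15.999 = 15.999 g/mol.
%O = 15.999 / 228.073 × 100 = 7.01%.

7.01%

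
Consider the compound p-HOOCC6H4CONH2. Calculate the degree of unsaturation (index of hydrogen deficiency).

6

Atom tally by fragment:
  benzene ring core → C:6 H:6
  (− 2 ring H displaced by substituents)
  + COOH → C:1 H:1 O:2
  + CONH2 → C:1 H:2 O:1 N:1
Element totals:
  C: 8
  H: 7
  N: 1
  O: 3
Molecular formula: C8H7NO3.
DoU = (2C + 2 + N − H − X) / 2 = (2·8 + 2 + 1 − 7 − 0) / 2 = 6.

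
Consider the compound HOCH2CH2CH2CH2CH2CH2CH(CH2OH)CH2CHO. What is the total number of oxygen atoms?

Element totals:
  C: 10
  H: 20
  O: 3

3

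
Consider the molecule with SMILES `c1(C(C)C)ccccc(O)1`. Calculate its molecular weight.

136.19 g/mol

Atom tally by fragment:
  benzene ring core → C:6 H:6
  (− 2 ring H displaced by substituents)
  + CH(CH3)2 → C:3 H:7
  + OH → O:1 H:1
Element totals:
  C: 9
  H: 12
  O: 1
Molecular formula: C9H12O.
  M = 9(12.011) + 12(1.008) + 15.999
    = 108.099 + 12.096 + 15.999 = 136.194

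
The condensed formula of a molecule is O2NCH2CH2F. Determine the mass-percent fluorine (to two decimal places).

20.42%

Element totals:
  C: 2
  H: 4
  F: 1
  N: 1
  O: 2
Molecular formula: C2H4FNO2.
Molar mass = 93.057 g/mol.
Mass from F: 1 × 18.998 = 18.998 g/mol.
%F = 18.998 / 93.057 × 100 = 20.42%.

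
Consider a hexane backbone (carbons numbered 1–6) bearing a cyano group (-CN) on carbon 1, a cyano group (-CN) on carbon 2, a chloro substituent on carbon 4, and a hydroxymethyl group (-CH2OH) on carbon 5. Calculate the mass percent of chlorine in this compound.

17.67%

Atom tally by fragment:
  NCCH2 → C:2 H:2 N:1
  CH(CN) → C:2 H:1 N:1
  CH2 → C:1 H:2
  CH(Cl) → C:1 H:1 Cl:1
  CH(CH2OH) → C:2 H:4 O:1
  CH3 → C:1 H:3
Element totals:
  C: 9
  H: 13
  Cl: 1
  N: 2
  O: 1
Molecular formula: C9H13ClN2O.
Molar mass = 200.666 g/mol.
Mass from Cl: 1 × 35.45 = 35.450 g/mol.
%Cl = 35.450 / 200.666 × 100 = 17.67%.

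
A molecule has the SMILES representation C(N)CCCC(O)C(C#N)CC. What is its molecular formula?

C9H18N2O

Atom tally by fragment:
  H2NCH2 → C:1 H:4 N:1
  CH2 → C:1 H:2
  CH2 → C:1 H:2
  CH2 → C:1 H:2
  CH(OH) → C:1 H:2 O:1
  CH(CN) → C:2 H:1 N:1
  CH2 → C:1 H:2
  CH3 → C:1 H:3
Element totals:
  C: 9
  H: 18
  N: 2
  O: 1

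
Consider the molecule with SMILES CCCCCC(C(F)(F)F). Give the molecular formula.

Atom tally by fragment:
  CH3 → C:1 H:3
  CH2 → C:1 H:2
  CH2 → C:1 H:2
  CH2 → C:1 H:2
  CH2 → C:1 H:2
  CH2CF3 → C:2 H:2 F:3
Element totals:
  C: 7
  H: 13
  F: 3

C7H13F3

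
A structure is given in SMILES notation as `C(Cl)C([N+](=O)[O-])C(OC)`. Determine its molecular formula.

C4H8ClNO3

Atom tally by fragment:
  ClCH2 → C:1 H:2 Cl:1
  CH(NO2) → C:1 H:1 N:1 O:2
  CH2OCH3 → C:2 H:5 O:1
Element totals:
  C: 4
  H: 8
  Cl: 1
  N: 1
  O: 3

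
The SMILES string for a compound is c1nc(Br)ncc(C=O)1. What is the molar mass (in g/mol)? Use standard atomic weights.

Atom tally by fragment:
  pyrimidine ring core → C:4 H:4 N:2
  (− 2 ring H displaced by substituents)
  + Br → Br:1
  + CHO → C:1 H:1 O:1
Element totals:
  C: 5
  H: 3
  Br: 1
  N: 2
  O: 1
Molecular formula: C5H3BrN2O.
  M = 5(12.011) + 3(1.008) + 79.904 + 2(14.007) + 15.999
    = 60.055 + 3.024 + 79.904 + 28.014 + 15.999 = 186.996

187.00 g/mol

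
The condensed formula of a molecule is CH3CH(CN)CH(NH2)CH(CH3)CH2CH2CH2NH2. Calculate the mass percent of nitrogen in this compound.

Element totals:
  C: 9
  H: 19
  N: 3
Molecular formula: C9H19N3.
Molar mass = 169.272 g/mol.
Mass from N: 3 × 14.007 = 42.021 g/mol.
%N = 42.021 / 169.272 × 100 = 24.82%.

24.82%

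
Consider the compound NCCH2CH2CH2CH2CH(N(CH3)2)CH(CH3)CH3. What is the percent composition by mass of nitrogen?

15.37%

Atom tally by fragment:
  NCCH2 → C:2 H:2 N:1
  CH2 → C:1 H:2
  CH2 → C:1 H:2
  CH2 → C:1 H:2
  CH(N(CH3)2) → C:3 H:7 N:1
  CH(CH3) → C:2 H:4
  CH3 → C:1 H:3
Element totals:
  C: 11
  H: 22
  N: 2
Molecular formula: C11H22N2.
Molar mass = 182.311 g/mol.
Mass from N: 2 × 14.007 = 28.014 g/mol.
%N = 28.014 / 182.311 × 100 = 15.37%.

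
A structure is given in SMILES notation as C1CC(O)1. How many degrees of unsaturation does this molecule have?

Atom tally by fragment:
  cyclopropane ring core → C:3 H:6
  (− 1 ring H displaced by substituents)
  + OH → O:1 H:1
Element totals:
  C: 3
  H: 6
  O: 1
Molecular formula: C3H6O.
DoU = (2C + 2 + N − H − X) / 2 = (2·3 + 2 + 0 − 6 − 0) / 2 = 1.

1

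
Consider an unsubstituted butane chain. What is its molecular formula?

C4H10

Atom tally by fragment:
  CH3 → C:1 H:3
  CH2 → C:1 H:2
  CH2 → C:1 H:2
  CH3 → C:1 H:3
Element totals:
  C: 4
  H: 10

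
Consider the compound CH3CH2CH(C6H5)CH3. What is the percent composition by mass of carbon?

89.49%

Atom tally by fragment:
  CH3 → C:1 H:3
  CH2 → C:1 H:2
  CH(C6H5) → C:7 H:6
  CH3 → C:1 H:3
Element totals:
  C: 10
  H: 14
Molecular formula: C10H14.
Molar mass = 134.222 g/mol.
Mass from C: 10 × 12.011 = 120.110 g/mol.
%C = 120.110 / 134.222 × 100 = 89.49%.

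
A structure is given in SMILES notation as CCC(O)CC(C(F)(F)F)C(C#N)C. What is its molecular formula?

C9H14F3NO

Atom tally by fragment:
  CH3 → C:1 H:3
  CH2 → C:1 H:2
  CH(OH) → C:1 H:2 O:1
  CH2 → C:1 H:2
  CH(CF3) → C:2 H:1 F:3
  CH(CN) → C:2 H:1 N:1
  CH3 → C:1 H:3
Element totals:
  C: 9
  H: 14
  F: 3
  N: 1
  O: 1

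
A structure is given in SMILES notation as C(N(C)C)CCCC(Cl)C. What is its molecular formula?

C8H18ClN

Atom tally by fragment:
  (CH3)2NCH2 → C:3 H:8 N:1
  CH2 → C:1 H:2
  CH2 → C:1 H:2
  CH2 → C:1 H:2
  CH(Cl) → C:1 H:1 Cl:1
  CH3 → C:1 H:3
Element totals:
  C: 8
  H: 18
  Cl: 1
  N: 1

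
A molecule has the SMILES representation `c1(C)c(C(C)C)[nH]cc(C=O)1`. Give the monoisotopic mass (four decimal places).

151.0997

Atom tally by fragment:
  pyrrole ring core → C:4 H:5 N:1
  (− 3 ring H displaced by substituents)
  + CH3 → C:1 H:3
  + CH(CH3)2 → C:3 H:7
  + CHO → C:1 H:1 O:1
Element totals:
  C: 9
  H: 13
  N: 1
  O: 1
Molecular formula: C9H13NO.
  M = 9(12.0) + 13(1.007825) + 14.003074 + 15.994915
    = 108.000000 + 13.101725 + 14.003074 + 15.994915 = 151.099714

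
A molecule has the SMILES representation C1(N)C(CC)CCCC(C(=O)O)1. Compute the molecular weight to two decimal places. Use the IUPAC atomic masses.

171.24 g/mol

Atom tally by fragment:
  cyclohexane ring core → C:6 H:12
  (− 3 ring H displaced by substituents)
  + NH2 → N:1 H:2
  + C2H5 → C:2 H:5
  + COOH → C:1 H:1 O:2
Element totals:
  C: 9
  H: 17
  N: 1
  O: 2
Molecular formula: C9H17NO2.
  M = 9(12.011) + 17(1.008) + 14.007 + 2(15.999)
    = 108.099 + 17.136 + 14.007 + 31.998 = 171.240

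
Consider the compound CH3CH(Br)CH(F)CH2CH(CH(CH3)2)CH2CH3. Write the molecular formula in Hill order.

Atom tally by fragment:
  CH3 → C:1 H:3
  CH(Br) → C:1 H:1 Br:1
  CH(F) → C:1 H:1 F:1
  CH2 → C:1 H:2
  CH(CH(CH3)2) → C:4 H:8
  CH2 → C:1 H:2
  CH3 → C:1 H:3
Element totals:
  C: 10
  H: 20
  Br: 1
  F: 1

C10H20BrF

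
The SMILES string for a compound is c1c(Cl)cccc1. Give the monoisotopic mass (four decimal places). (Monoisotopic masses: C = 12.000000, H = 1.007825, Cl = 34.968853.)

112.0080

Atom tally by fragment:
  benzene ring core → C:6 H:6
  (− 1 ring H displaced by substituents)
  + Cl → Cl:1
Element totals:
  C: 6
  H: 5
  Cl: 1
Molecular formula: C6H5Cl.
  M = 6(12.0) + 5(1.007825) + 34.968853
    = 72.000000 + 5.039125 + 34.968853 = 112.007978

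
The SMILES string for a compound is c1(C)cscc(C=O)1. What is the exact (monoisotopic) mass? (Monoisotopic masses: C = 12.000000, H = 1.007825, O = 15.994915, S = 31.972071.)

126.0139

Atom tally by fragment:
  thiophene ring core → C:4 H:4 S:1
  (− 2 ring H displaced by substituents)
  + CH3 → C:1 H:3
  + CHO → C:1 H:1 O:1
Element totals:
  C: 6
  H: 6
  O: 1
  S: 1
Molecular formula: C6H6OS.
  M = 6(12.0) + 6(1.007825) + 15.994915 + 31.972071
    = 72.000000 + 6.046950 + 15.994915 + 31.972071 = 126.013936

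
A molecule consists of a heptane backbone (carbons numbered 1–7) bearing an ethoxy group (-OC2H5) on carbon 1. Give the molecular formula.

C9H20O

Atom tally by fragment:
  C2H5OCH2 → C:3 H:7 O:1
  CH2 → C:1 H:2
  CH2 → C:1 H:2
  CH2 → C:1 H:2
  CH2 → C:1 H:2
  CH2 → C:1 H:2
  CH3 → C:1 H:3
Element totals:
  C: 9
  H: 20
  O: 1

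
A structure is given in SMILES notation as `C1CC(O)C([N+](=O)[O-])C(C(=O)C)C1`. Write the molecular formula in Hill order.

C8H13NO4

Atom tally by fragment:
  cyclohexane ring core → C:6 H:12
  (− 3 ring H displaced by substituents)
  + OH → O:1 H:1
  + NO2 → N:1 O:2
  + COCH3 → C:2 H:3 O:1
Element totals:
  C: 8
  H: 13
  N: 1
  O: 4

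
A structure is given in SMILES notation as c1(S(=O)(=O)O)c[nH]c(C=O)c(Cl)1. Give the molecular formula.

Atom tally by fragment:
  pyrrole ring core → C:4 H:5 N:1
  (− 3 ring H displaced by substituents)
  + SO3H → S:1 O:3 H:1
  + CHO → C:1 H:1 O:1
  + Cl → Cl:1
Element totals:
  C: 5
  H: 4
  Cl: 1
  N: 1
  O: 4
  S: 1

C5H4ClNO4S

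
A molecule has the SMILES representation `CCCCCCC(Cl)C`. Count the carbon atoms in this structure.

8

Atom tally by fragment:
  CH3 → C:1 H:3
  CH2 → C:1 H:2
  CH2 → C:1 H:2
  CH2 → C:1 H:2
  CH2 → C:1 H:2
  CH2 → C:1 H:2
  CH(Cl) → C:1 H:1 Cl:1
  CH3 → C:1 H:3
Element totals:
  C: 8
  H: 17
  Cl: 1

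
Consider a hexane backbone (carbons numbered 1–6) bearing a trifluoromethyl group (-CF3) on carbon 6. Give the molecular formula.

C7H13F3

Atom tally by fragment:
  CH3 → C:1 H:3
  CH2 → C:1 H:2
  CH2 → C:1 H:2
  CH2 → C:1 H:2
  CH2 → C:1 H:2
  CH2CF3 → C:2 H:2 F:3
Element totals:
  C: 7
  H: 13
  F: 3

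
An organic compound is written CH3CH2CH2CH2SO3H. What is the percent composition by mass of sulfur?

23.20%

Element totals:
  C: 4
  H: 10
  O: 3
  S: 1
Molecular formula: C4H10O3S.
Molar mass = 138.181 g/mol.
Mass from S: 1 × 32.06 = 32.060 g/mol.
%S = 32.060 / 138.181 × 100 = 23.20%.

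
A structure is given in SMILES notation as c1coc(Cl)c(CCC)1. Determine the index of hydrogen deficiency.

3

Atom tally by fragment:
  furan ring core → C:4 H:4 O:1
  (− 2 ring H displaced by substituents)
  + Cl → Cl:1
  + CH2CH2CH3 → C:3 H:7
Element totals:
  C: 7
  H: 9
  Cl: 1
  O: 1
Molecular formula: C7H9ClO.
DoU = (2C + 2 + N − H − X) / 2 = (2·7 + 2 + 0 − 9 − 1) / 2 = 3.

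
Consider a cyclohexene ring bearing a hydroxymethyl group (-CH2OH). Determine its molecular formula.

Atom tally by fragment:
  cyclohexene ring core → C:6 H:10
  (− 1 ring H displaced by substituents)
  + CH2OH → C:1 H:3 O:1
Element totals:
  C: 7
  H: 12
  O: 1

C7H12O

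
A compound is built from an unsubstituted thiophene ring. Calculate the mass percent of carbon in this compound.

57.10%

Atom tally by fragment:
  thiophene ring core → C:4 H:4 S:1
Element totals:
  C: 4
  H: 4
  S: 1
Molecular formula: C4H4S.
Molar mass = 84.136 g/mol.
Mass from C: 4 × 12.011 = 48.044 g/mol.
%C = 48.044 / 84.136 × 100 = 57.10%.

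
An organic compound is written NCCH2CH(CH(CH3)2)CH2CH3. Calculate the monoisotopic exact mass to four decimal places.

Atom tally by fragment:
  NCCH2 → C:2 H:2 N:1
  CH(CH(CH3)2) → C:4 H:8
  CH2 → C:1 H:2
  CH3 → C:1 H:3
Element totals:
  C: 8
  H: 15
  N: 1
Molecular formula: C8H15N.
  M = 8(12.0) + 15(1.007825) + 14.003074
    = 96.000000 + 15.117375 + 14.003074 = 125.120449

125.1204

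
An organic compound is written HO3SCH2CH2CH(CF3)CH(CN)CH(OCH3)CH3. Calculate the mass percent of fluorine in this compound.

Element totals:
  C: 9
  H: 14
  F: 3
  N: 1
  O: 4
  S: 1
Molecular formula: C9H14F3NO4S.
Molar mass = 289.268 g/mol.
Mass from F: 3 × 18.998 = 56.994 g/mol.
%F = 56.994 / 289.268 × 100 = 19.70%.

19.70%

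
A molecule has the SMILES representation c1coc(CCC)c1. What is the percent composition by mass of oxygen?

14.52%

Atom tally by fragment:
  furan ring core → C:4 H:4 O:1
  (− 1 ring H displaced by substituents)
  + CH2CH2CH3 → C:3 H:7
Element totals:
  C: 7
  H: 10
  O: 1
Molecular formula: C7H10O.
Molar mass = 110.156 g/mol.
Mass from O: 1 × 15.999 = 15.999 g/mol.
%O = 15.999 / 110.156 × 100 = 14.52%.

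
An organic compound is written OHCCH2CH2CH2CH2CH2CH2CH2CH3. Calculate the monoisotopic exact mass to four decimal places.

142.1358

Element totals:
  C: 9
  H: 18
  O: 1
Molecular formula: C9H18O.
  M = 9(12.0) + 18(1.007825) + 15.994915
    = 108.000000 + 18.140850 + 15.994915 = 142.135765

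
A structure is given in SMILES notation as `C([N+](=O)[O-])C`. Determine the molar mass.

Atom tally by fragment:
  O2NCH2 → C:1 H:2 N:1 O:2
  CH3 → C:1 H:3
Element totals:
  C: 2
  H: 5
  N: 1
  O: 2
Molecular formula: C2H5NO2.
  M = 2(12.011) + 5(1.008) + 14.007 + 2(15.999)
    = 24.022 + 5.040 + 14.007 + 31.998 = 75.067

75.07 g/mol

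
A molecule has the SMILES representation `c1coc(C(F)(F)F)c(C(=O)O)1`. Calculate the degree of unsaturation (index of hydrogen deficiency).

4

Atom tally by fragment:
  furan ring core → C:4 H:4 O:1
  (− 2 ring H displaced by substituents)
  + CF3 → C:1 F:3
  + COOH → C:1 H:1 O:2
Element totals:
  C: 6
  H: 3
  F: 3
  O: 3
Molecular formula: C6H3F3O3.
DoU = (2C + 2 + N − H − X) / 2 = (2·6 + 2 + 0 − 3 − 3) / 2 = 4.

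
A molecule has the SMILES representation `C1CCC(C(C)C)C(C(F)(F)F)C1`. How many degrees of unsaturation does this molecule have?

Atom tally by fragment:
  cyclohexane ring core → C:6 H:12
  (− 2 ring H displaced by substituents)
  + CH(CH3)2 → C:3 H:7
  + CF3 → C:1 F:3
Element totals:
  C: 10
  H: 17
  F: 3
Molecular formula: C10H17F3.
DoU = (2C + 2 + N − H − X) / 2 = (2·10 + 2 + 0 − 17 − 3) / 2 = 1.

1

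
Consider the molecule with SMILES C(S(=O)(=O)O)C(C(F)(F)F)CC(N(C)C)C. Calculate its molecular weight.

Atom tally by fragment:
  HO3SCH2 → C:1 H:3 S:1 O:3
  CH(CF3) → C:2 H:1 F:3
  CH2 → C:1 H:2
  CH(N(CH3)2) → C:3 H:7 N:1
  CH3 → C:1 H:3
Element totals:
  C: 8
  H: 16
  F: 3
  N: 1
  O: 3
  S: 1
Molecular formula: C8H16F3NO3S.
  M = 8(12.011) + 16(1.008) + 3(18.998) + 14.007 + 3(15.999) + 32.06
    = 96.088 + 16.128 + 56.994 + 14.007 + 47.997 + 32.060 = 263.274

263.27 g/mol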